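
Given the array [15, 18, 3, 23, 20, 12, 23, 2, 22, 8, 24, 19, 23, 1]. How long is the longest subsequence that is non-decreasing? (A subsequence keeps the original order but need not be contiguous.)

5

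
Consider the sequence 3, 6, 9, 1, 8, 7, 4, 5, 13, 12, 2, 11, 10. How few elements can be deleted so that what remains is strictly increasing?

9

Fewest deletions = n − (longest strictly increasing subsequence).
Patience tails:
3 → extends → [3]
6 → extends → [3, 6]
9 → extends → [3, 6, 9]
1 → replaces 3 → [1, 6, 9]
8 → replaces 9 → [1, 6, 8]
7 → replaces 8 → [1, 6, 7]
4 → replaces 6 → [1, 4, 7]
5 → replaces 7 → [1, 4, 5]
13 → extends → [1, 4, 5, 13]
12 → replaces 13 → [1, 4, 5, 12]
2 → replaces 4 → [1, 2, 5, 12]
11 → replaces 12 → [1, 2, 5, 11]
10 → replaces 11 → [1, 2, 5, 10]
Longest strictly increasing subsequence has length 4, so deletions = 13 − 4 = 9.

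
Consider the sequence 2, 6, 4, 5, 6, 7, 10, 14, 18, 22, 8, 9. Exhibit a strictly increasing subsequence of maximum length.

2, 4, 5, 6, 7, 10, 14, 18, 22

Patience tails give the LIS length; then backtrack through the dp parents:
2 → extends → [2]
6 → extends → [2, 6]
4 → replaces 6 → [2, 4]
5 → extends → [2, 4, 5]
6 → extends → [2, 4, 5, 6]
7 → extends → [2, 4, 5, 6, 7]
10 → extends → [2, 4, 5, 6, 7, 10]
14 → extends → [2, 4, 5, 6, 7, 10, 14]
18 → extends → [2, 4, 5, 6, 7, 10, 14, 18]
22 → extends → [2, 4, 5, 6, 7, 10, 14, 18, 22]
8 → replaces 10 → [2, 4, 5, 6, 7, 8, 14, 18, 22]
9 → replaces 14 → [2, 4, 5, 6, 7, 8, 9, 18, 22]
Length 9; one witness is 2, 4, 5, 6, 7, 10, 14, 18, 22.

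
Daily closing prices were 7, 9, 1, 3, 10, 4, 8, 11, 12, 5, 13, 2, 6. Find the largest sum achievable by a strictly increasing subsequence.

62

Let S[i] be the best sum of a strictly increasing subsequence ending at i:
i:      1  2  3  4  5  6  7  8  9 10 11 12 13
a[i]:   7  9  1  3 10  4  8 11 12  5 13  2  6
S:      7 16  1  4 26  8 16 37 49 13 62  3 19
Maximum is 62 (e.g. 7 + 9 + 10 + 11 + 12 + 13).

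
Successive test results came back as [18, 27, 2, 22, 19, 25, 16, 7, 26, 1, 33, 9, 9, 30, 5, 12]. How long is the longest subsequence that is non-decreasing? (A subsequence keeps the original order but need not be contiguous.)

Track the smallest tail for each achievable length (allowing ties):
18 → extends → [18]
27 → extends → [18, 27]
2 → replaces 18 → [2, 27]
22 → replaces 27 → [2, 22]
19 → replaces 22 → [2, 19]
25 → extends → [2, 19, 25]
16 → replaces 19 → [2, 16, 25]
7 → replaces 16 → [2, 7, 25]
26 → extends → [2, 7, 25, 26]
1 → replaces 2 → [1, 7, 25, 26]
33 → extends → [1, 7, 25, 26, 33]
9 → replaces 25 → [1, 7, 9, 26, 33]
9 → replaces 26 → [1, 7, 9, 9, 33]
30 → replaces 33 → [1, 7, 9, 9, 30]
5 → replaces 7 → [1, 5, 9, 9, 30]
12 → replaces 30 → [1, 5, 9, 9, 12]
Five tails, so the longest non-decreasing subsequence has length 5 (e.g. 18, 22, 25, 26, 33).

5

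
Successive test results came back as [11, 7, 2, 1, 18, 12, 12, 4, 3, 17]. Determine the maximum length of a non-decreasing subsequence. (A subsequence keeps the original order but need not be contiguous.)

Let dp[i] be the length of the longest such subsequence ending at index i:
i:      1  2  3  4  5  6  7  8  9 10
a[i]:  11  7  2  1 18 12 12  4  3 17
dp:     1  1  1  1  2  2  3  2  2  4
Maximum dp value is 4.

4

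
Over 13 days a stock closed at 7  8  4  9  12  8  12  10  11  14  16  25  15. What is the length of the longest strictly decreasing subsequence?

2

Negate each value so 'decreasing' becomes 'increasing', then run patience tails on the negated sequence:
-7 → extends → [-7]
-8 → replaces -7 → [-8]
-4 → extends → [-8, -4]
-9 → replaces -8 → [-9, -4]
-12 → replaces -9 → [-12, -4]
-8 → replaces -4 → [-12, -8]
-12 → already a tail → [-12, -8]
-10 → replaces -8 → [-12, -10]
-11 → replaces -10 → [-12, -11]
-14 → replaces -12 → [-14, -11]
-16 → replaces -14 → [-16, -11]
-25 → replaces -16 → [-25, -11]
-15 → replaces -11 → [-25, -15]
Two tails, so the longest strictly decreasing subsequence of the original has length 2.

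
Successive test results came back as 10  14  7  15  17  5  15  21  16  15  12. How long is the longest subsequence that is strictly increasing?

Let dp[i] be the length of the longest such subsequence ending at index i:
i:      1  2  3  4  5  6  7  8  9 10 11
a[i]:  10 14  7 15 17  5 15 21 16 15 12
dp:     1  2  1  3  4  1  3  5  4  3  2
Maximum dp value is 5.

5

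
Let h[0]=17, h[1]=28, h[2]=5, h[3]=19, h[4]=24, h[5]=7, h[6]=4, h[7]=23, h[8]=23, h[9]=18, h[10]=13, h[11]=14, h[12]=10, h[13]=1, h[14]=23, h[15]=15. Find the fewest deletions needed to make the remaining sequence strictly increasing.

11

Fewest deletions = n − (longest strictly increasing subsequence).
i:      0  1  2  3  4  5  6  7  8  9 10 11 12 13 14 15
h[i]:  17 28  5 19 24  7  4 23 23 18 13 14 10  1 23 15
dp:     1  2  1  2  3  2  1  3  3  3  3  4  3  1  5  5
max dp = 5, so deletions = 16 − 5 = 11.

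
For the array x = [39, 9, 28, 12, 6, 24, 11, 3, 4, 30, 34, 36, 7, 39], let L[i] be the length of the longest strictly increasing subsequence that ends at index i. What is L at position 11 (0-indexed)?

dp[i] = 1 + max{dp[j] : j<i, x[j]<x[i]} (or 1 if no such j):
i:      0  1  2  3  4  5  6  7  8  9 10 11 12 13
x[i]:  39  9 28 12  6 24 11  3  4 30 34 36  7 39
dp:     1  1  2  2  1  3  2  1  2  4  5  6  3  7
At index 11 the value is 6.

6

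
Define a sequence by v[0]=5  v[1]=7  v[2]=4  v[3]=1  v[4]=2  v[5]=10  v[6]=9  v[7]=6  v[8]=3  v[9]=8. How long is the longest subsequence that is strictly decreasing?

4

Let dp[i] be the longest strictly decreasing subsequence ending at i:
i:      0  1  2  3  4  5  6  7  8  9
v[i]:   5  7  4  1  2 10  9  6  3  8
dp:     1  1  2  3  3  1  2  3  4  3
Maximum is 4.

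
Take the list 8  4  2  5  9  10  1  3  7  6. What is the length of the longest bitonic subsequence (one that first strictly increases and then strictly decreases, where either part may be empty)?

inc[i] = longest strictly increasing subsequence ending at i; dec[i] = longest strictly decreasing subsequence starting at i:
i:      1  2  3  4  5  6  7  8  9 10
a[i]:   8  4  2  5  9 10  1  3  7  6
inc:    1  1  1  2  3  4  1  2  3  3
dec:    4  3  2  2  3  3  1  1  2  1
Best peak at i=6 (value 10): inc=4, dec=3, length 4+3−1 = 6.

6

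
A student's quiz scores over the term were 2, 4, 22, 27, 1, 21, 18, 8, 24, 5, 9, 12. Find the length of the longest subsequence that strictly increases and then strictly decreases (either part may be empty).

inc[i] = longest strictly increasing subsequence ending at i; dec[i] = longest strictly decreasing subsequence starting at i:
i:      1  2  3  4  5  6  7  8  9 10 11 12
a[i]:   2  4 22 27  1 21 18  8 24  5  9 12
inc:    1  2  3  4  1  3  3  3  4  3  4  5
dec:    2  2  5  5  1  4  3  2  2  1  1  1
Best peak at i=4 (value 27): inc=4, dec=5, length 4+5−1 = 8.

8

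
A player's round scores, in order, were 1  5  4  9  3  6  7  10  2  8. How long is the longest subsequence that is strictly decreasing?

4

Negate each value so 'decreasing' becomes 'increasing', then run patience tails on the negated sequence:
-1 → extends → [-1]
-5 → replaces -1 → [-5]
-4 → extends → [-5, -4]
-9 → replaces -5 → [-9, -4]
-3 → extends → [-9, -4, -3]
-6 → replaces -4 → [-9, -6, -3]
-7 → replaces -6 → [-9, -7, -3]
-10 → replaces -9 → [-10, -7, -3]
-2 → extends → [-10, -7, -3, -2]
-8 → replaces -7 → [-10, -8, -3, -2]
Four tails, so the longest strictly decreasing subsequence of the original has length 4.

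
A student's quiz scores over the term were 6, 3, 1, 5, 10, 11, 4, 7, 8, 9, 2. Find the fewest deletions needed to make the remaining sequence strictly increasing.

Fewest deletions = n − (longest strictly increasing subsequence).
Patience tails:
6 → extends → [6]
3 → replaces 6 → [3]
1 → replaces 3 → [1]
5 → extends → [1, 5]
10 → extends → [1, 5, 10]
11 → extends → [1, 5, 10, 11]
4 → replaces 5 → [1, 4, 10, 11]
7 → replaces 10 → [1, 4, 7, 11]
8 → replaces 11 → [1, 4, 7, 8]
9 → extends → [1, 4, 7, 8, 9]
2 → replaces 4 → [1, 2, 7, 8, 9]
Longest strictly increasing subsequence has length 5, so deletions = 11 − 5 = 6.

6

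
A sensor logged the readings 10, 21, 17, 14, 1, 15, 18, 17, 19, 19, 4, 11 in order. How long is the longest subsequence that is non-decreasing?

Track the smallest tail for each achievable length (allowing ties):
10 → extends → [10]
21 → extends → [10, 21]
17 → replaces 21 → [10, 17]
14 → replaces 17 → [10, 14]
1 → replaces 10 → [1, 14]
15 → extends → [1, 14, 15]
18 → extends → [1, 14, 15, 18]
17 → replaces 18 → [1, 14, 15, 17]
19 → extends → [1, 14, 15, 17, 19]
19 → extends → [1, 14, 15, 17, 19, 19]
4 → replaces 14 → [1, 4, 15, 17, 19, 19]
11 → replaces 15 → [1, 4, 11, 17, 19, 19]
Six tails, so the longest non-decreasing subsequence has length 6 (e.g. 10, 14, 15, 18, 19, 19).

6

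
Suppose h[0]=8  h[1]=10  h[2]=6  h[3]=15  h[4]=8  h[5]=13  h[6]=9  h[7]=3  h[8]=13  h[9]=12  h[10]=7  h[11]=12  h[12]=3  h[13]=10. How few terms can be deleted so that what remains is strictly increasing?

Fewest deletions = n − (longest strictly increasing subsequence).
Patience tails:
8 → extends → [8]
10 → extends → [8, 10]
6 → replaces 8 → [6, 10]
15 → extends → [6, 10, 15]
8 → replaces 10 → [6, 8, 15]
13 → replaces 15 → [6, 8, 13]
9 → replaces 13 → [6, 8, 9]
3 → replaces 6 → [3, 8, 9]
13 → extends → [3, 8, 9, 13]
12 → replaces 13 → [3, 8, 9, 12]
7 → replaces 8 → [3, 7, 9, 12]
12 → already a tail → [3, 7, 9, 12]
3 → already a tail → [3, 7, 9, 12]
10 → replaces 12 → [3, 7, 9, 10]
Longest strictly increasing subsequence has length 4, so deletions = 14 − 4 = 10.

10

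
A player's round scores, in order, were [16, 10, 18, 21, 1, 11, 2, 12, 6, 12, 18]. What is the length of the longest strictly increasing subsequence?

5

Track the smallest tail for each achievable length (strict):
16 → extends → [16]
10 → replaces 16 → [10]
18 → extends → [10, 18]
21 → extends → [10, 18, 21]
1 → replaces 10 → [1, 18, 21]
11 → replaces 18 → [1, 11, 21]
2 → replaces 11 → [1, 2, 21]
12 → replaces 21 → [1, 2, 12]
6 → replaces 12 → [1, 2, 6]
12 → extends → [1, 2, 6, 12]
18 → extends → [1, 2, 6, 12, 18]
Five tails, so the longest strictly increasing subsequence has length 5 (e.g. 1, 2, 6, 12, 18).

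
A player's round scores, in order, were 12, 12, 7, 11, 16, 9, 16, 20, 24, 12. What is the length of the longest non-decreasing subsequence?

6

Track the smallest tail for each achievable length (allowing ties):
12 → extends → [12]
12 → extends → [12, 12]
7 → replaces 12 → [7, 12]
11 → replaces 12 → [7, 11]
16 → extends → [7, 11, 16]
9 → replaces 11 → [7, 9, 16]
16 → extends → [7, 9, 16, 16]
20 → extends → [7, 9, 16, 16, 20]
24 → extends → [7, 9, 16, 16, 20, 24]
12 → replaces 16 → [7, 9, 12, 16, 20, 24]
Six tails, so the longest non-decreasing subsequence has length 6 (e.g. 12, 12, 16, 16, 20, 24).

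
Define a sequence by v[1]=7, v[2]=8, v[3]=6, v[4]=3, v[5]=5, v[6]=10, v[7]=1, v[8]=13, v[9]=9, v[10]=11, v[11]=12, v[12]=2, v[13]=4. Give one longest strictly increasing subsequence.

7, 8, 10, 11, 12

Patience tails give the LIS length; then backtrack through the dp parents:
7 → extends → [7]
8 → extends → [7, 8]
6 → replaces 7 → [6, 8]
3 → replaces 6 → [3, 8]
5 → replaces 8 → [3, 5]
10 → extends → [3, 5, 10]
1 → replaces 3 → [1, 5, 10]
13 → extends → [1, 5, 10, 13]
9 → replaces 10 → [1, 5, 9, 13]
11 → replaces 13 → [1, 5, 9, 11]
12 → extends → [1, 5, 9, 11, 12]
2 → replaces 5 → [1, 2, 9, 11, 12]
4 → replaces 9 → [1, 2, 4, 11, 12]
Length 5; one witness is 7, 8, 10, 11, 12.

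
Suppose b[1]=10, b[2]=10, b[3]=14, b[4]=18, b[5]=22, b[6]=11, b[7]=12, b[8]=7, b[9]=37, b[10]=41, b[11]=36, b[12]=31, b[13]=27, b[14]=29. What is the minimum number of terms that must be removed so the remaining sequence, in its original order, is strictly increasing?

Fewest deletions = n − (longest strictly increasing subsequence).
Patience tails:
10 → extends → [10]
10 → already a tail → [10]
14 → extends → [10, 14]
18 → extends → [10, 14, 18]
22 → extends → [10, 14, 18, 22]
11 → replaces 14 → [10, 11, 18, 22]
12 → replaces 18 → [10, 11, 12, 22]
7 → replaces 10 → [7, 11, 12, 22]
37 → extends → [7, 11, 12, 22, 37]
41 → extends → [7, 11, 12, 22, 37, 41]
36 → replaces 37 → [7, 11, 12, 22, 36, 41]
31 → replaces 36 → [7, 11, 12, 22, 31, 41]
27 → replaces 31 → [7, 11, 12, 22, 27, 41]
29 → replaces 41 → [7, 11, 12, 22, 27, 29]
Longest strictly increasing subsequence has length 6, so deletions = 14 − 6 = 8.

8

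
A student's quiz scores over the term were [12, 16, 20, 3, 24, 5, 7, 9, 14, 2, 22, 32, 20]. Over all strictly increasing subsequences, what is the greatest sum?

Let S[i] be the best sum of a strictly increasing subsequence ending at i:
i:       1   2   3   4   5   6   7   8   9  10  11  12  13
a[i]:   12  16  20   3  24   5   7   9  14   2  22  32  20
S:      12  28  48   3  72   8  15  24  38   2  70 104  58
Maximum is 104 (e.g. 12 + 16 + 20 + 24 + 32).

104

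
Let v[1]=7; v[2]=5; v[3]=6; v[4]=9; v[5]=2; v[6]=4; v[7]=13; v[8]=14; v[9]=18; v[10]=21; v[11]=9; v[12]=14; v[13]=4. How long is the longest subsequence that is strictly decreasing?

Negate each value so 'decreasing' becomes 'increasing', then run patience tails on the negated sequence:
-7 → extends → [-7]
-5 → extends → [-7, -5]
-6 → replaces -5 → [-7, -6]
-9 → replaces -7 → [-9, -6]
-2 → extends → [-9, -6, -2]
-4 → replaces -2 → [-9, -6, -4]
-13 → replaces -9 → [-13, -6, -4]
-14 → replaces -13 → [-14, -6, -4]
-18 → replaces -14 → [-18, -6, -4]
-21 → replaces -18 → [-21, -6, -4]
-9 → replaces -6 → [-21, -9, -4]
-14 → replaces -9 → [-21, -14, -4]
-4 → already a tail → [-21, -14, -4]
Three tails, so the longest strictly decreasing subsequence of the original has length 3.

3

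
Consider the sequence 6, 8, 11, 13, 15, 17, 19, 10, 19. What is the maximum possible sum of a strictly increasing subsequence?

Let S[i] be the best sum of a strictly increasing subsequence ending at i:
i:      1  2  3  4  5  6  7  8  9
a[i]:   6  8 11 13 15 17 19 10 19
S:      6 14 25 38 53 70 89 24 89
Maximum is 89 (e.g. 6 + 8 + 11 + 13 + 15 + 17 + 19).

89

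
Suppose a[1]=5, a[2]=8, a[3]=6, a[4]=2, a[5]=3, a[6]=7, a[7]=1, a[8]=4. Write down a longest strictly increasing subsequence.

5, 6, 7

Patience tails give the LIS length; then backtrack through the dp parents:
5 → extends → [5]
8 → extends → [5, 8]
6 → replaces 8 → [5, 6]
2 → replaces 5 → [2, 6]
3 → replaces 6 → [2, 3]
7 → extends → [2, 3, 7]
1 → replaces 2 → [1, 3, 7]
4 → replaces 7 → [1, 3, 4]
Length 3; one witness is 5, 6, 7.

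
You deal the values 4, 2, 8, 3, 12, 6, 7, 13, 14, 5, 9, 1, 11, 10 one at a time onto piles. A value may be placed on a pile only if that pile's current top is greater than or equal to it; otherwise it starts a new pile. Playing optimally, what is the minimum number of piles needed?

6

The minimum number of non-increasing subsequences covering a sequence equals the length of its longest strictly increasing subsequence.
LIS length is 6 (e.g. 2, 3, 6, 7, 13, 14), so 6 piles are needed.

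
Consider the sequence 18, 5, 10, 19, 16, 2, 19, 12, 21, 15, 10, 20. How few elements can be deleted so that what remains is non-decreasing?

7

Fewest deletions = n − (longest non-decreasing subsequence).
Patience tails:
18 → extends → [18]
5 → replaces 18 → [5]
10 → extends → [5, 10]
19 → extends → [5, 10, 19]
16 → replaces 19 → [5, 10, 16]
2 → replaces 5 → [2, 10, 16]
19 → extends → [2, 10, 16, 19]
12 → replaces 16 → [2, 10, 12, 19]
21 → extends → [2, 10, 12, 19, 21]
15 → replaces 19 → [2, 10, 12, 15, 21]
10 → replaces 12 → [2, 10, 10, 15, 21]
20 → replaces 21 → [2, 10, 10, 15, 20]
Longest non-decreasing subsequence has length 5, so deletions = 12 − 5 = 7.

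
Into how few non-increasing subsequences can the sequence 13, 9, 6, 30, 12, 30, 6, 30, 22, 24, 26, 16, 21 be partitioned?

5

The minimum number of non-increasing subsequences covering a sequence equals the length of its longest strictly increasing subsequence.
LIS length is 5 (e.g. 9, 12, 22, 24, 26), so 5 piles are needed.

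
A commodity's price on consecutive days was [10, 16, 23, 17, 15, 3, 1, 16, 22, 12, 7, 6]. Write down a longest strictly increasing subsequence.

10, 16, 17, 22

Patience tails give the LIS length; then backtrack through the dp parents:
10 → extends → [10]
16 → extends → [10, 16]
23 → extends → [10, 16, 23]
17 → replaces 23 → [10, 16, 17]
15 → replaces 16 → [10, 15, 17]
3 → replaces 10 → [3, 15, 17]
1 → replaces 3 → [1, 15, 17]
16 → replaces 17 → [1, 15, 16]
22 → extends → [1, 15, 16, 22]
12 → replaces 15 → [1, 12, 16, 22]
7 → replaces 12 → [1, 7, 16, 22]
6 → replaces 7 → [1, 6, 16, 22]
Length 4; one witness is 10, 16, 17, 22.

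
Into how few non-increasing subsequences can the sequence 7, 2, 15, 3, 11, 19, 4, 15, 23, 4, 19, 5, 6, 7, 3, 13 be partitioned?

The minimum number of non-increasing subsequences covering a sequence equals the length of its longest strictly increasing subsequence.
LIS length is 7 (e.g. 2, 3, 4, 5, 6, 7, 13), so 7 piles are needed.

7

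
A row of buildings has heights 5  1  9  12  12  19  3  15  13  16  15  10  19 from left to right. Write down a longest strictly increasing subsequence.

Patience tails give the LIS length; then backtrack through the dp parents:
5 → extends → [5]
1 → replaces 5 → [1]
9 → extends → [1, 9]
12 → extends → [1, 9, 12]
12 → already a tail → [1, 9, 12]
19 → extends → [1, 9, 12, 19]
3 → replaces 9 → [1, 3, 12, 19]
15 → replaces 19 → [1, 3, 12, 15]
13 → replaces 15 → [1, 3, 12, 13]
16 → extends → [1, 3, 12, 13, 16]
15 → replaces 16 → [1, 3, 12, 13, 15]
10 → replaces 12 → [1, 3, 10, 13, 15]
19 → extends → [1, 3, 10, 13, 15, 19]
Length 6; one witness is 5, 9, 12, 15, 16, 19.

5, 9, 12, 15, 16, 19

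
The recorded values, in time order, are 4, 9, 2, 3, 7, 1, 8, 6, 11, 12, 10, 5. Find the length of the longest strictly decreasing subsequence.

Negate each value so 'decreasing' becomes 'increasing', then run patience tails on the negated sequence:
-4 → extends → [-4]
-9 → replaces -4 → [-9]
-2 → extends → [-9, -2]
-3 → replaces -2 → [-9, -3]
-7 → replaces -3 → [-9, -7]
-1 → extends → [-9, -7, -1]
-8 → replaces -7 → [-9, -8, -1]
-6 → replaces -1 → [-9, -8, -6]
-11 → replaces -9 → [-11, -8, -6]
-12 → replaces -11 → [-12, -8, -6]
-10 → replaces -8 → [-12, -10, -6]
-5 → extends → [-12, -10, -6, -5]
Four tails, so the longest strictly decreasing subsequence of the original has length 4.

4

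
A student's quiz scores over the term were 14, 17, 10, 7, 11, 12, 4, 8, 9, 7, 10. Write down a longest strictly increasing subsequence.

7, 8, 9, 10

Patience tails give the LIS length; then backtrack through the dp parents:
14 → extends → [14]
17 → extends → [14, 17]
10 → replaces 14 → [10, 17]
7 → replaces 10 → [7, 17]
11 → replaces 17 → [7, 11]
12 → extends → [7, 11, 12]
4 → replaces 7 → [4, 11, 12]
8 → replaces 11 → [4, 8, 12]
9 → replaces 12 → [4, 8, 9]
7 → replaces 8 → [4, 7, 9]
10 → extends → [4, 7, 9, 10]
Length 4; one witness is 7, 8, 9, 10.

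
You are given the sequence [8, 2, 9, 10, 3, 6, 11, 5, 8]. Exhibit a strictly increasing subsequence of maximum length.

8, 9, 10, 11

Patience tails give the LIS length; then backtrack through the dp parents:
8 → extends → [8]
2 → replaces 8 → [2]
9 → extends → [2, 9]
10 → extends → [2, 9, 10]
3 → replaces 9 → [2, 3, 10]
6 → replaces 10 → [2, 3, 6]
11 → extends → [2, 3, 6, 11]
5 → replaces 6 → [2, 3, 5, 11]
8 → replaces 11 → [2, 3, 5, 8]
Length 4; one witness is 8, 9, 10, 11.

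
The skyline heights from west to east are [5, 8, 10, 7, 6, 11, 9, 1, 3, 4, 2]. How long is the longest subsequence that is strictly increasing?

4

Let dp[i] be the length of the longest such subsequence ending at index i:
i:      1  2  3  4  5  6  7  8  9 10 11
a[i]:   5  8 10  7  6 11  9  1  3  4  2
dp:     1  2  3  2  2  4  3  1  2  3  2
Maximum dp value is 4.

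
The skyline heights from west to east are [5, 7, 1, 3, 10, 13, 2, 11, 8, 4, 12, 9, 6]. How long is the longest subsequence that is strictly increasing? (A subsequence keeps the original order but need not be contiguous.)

5

Let dp[i] be the length of the longest such subsequence ending at index i:
i:      1  2  3  4  5  6  7  8  9 10 11 12 13
a[i]:   5  7  1  3 10 13  2 11  8  4 12  9  6
dp:     1  2  1  2  3  4  2  4  3  3  5  4  4
Maximum dp value is 5.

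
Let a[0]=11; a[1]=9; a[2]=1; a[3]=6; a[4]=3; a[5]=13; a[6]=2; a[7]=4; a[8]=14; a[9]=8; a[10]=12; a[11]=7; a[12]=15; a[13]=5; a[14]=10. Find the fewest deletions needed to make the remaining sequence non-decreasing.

Fewest deletions = n − (longest non-decreasing subsequence).
Patience tails:
11 → extends → [11]
9 → replaces 11 → [9]
1 → replaces 9 → [1]
6 → extends → [1, 6]
3 → replaces 6 → [1, 3]
13 → extends → [1, 3, 13]
2 → replaces 3 → [1, 2, 13]
4 → replaces 13 → [1, 2, 4]
14 → extends → [1, 2, 4, 14]
8 → replaces 14 → [1, 2, 4, 8]
12 → extends → [1, 2, 4, 8, 12]
7 → replaces 8 → [1, 2, 4, 7, 12]
15 → extends → [1, 2, 4, 7, 12, 15]
5 → replaces 7 → [1, 2, 4, 5, 12, 15]
10 → replaces 12 → [1, 2, 4, 5, 10, 15]
Longest non-decreasing subsequence has length 6, so deletions = 15 − 6 = 9.

9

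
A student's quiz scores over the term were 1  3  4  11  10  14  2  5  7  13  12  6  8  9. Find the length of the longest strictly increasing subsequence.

7

Track the smallest tail for each achievable length (strict):
1 → extends → [1]
3 → extends → [1, 3]
4 → extends → [1, 3, 4]
11 → extends → [1, 3, 4, 11]
10 → replaces 11 → [1, 3, 4, 10]
14 → extends → [1, 3, 4, 10, 14]
2 → replaces 3 → [1, 2, 4, 10, 14]
5 → replaces 10 → [1, 2, 4, 5, 14]
7 → replaces 14 → [1, 2, 4, 5, 7]
13 → extends → [1, 2, 4, 5, 7, 13]
12 → replaces 13 → [1, 2, 4, 5, 7, 12]
6 → replaces 7 → [1, 2, 4, 5, 6, 12]
8 → replaces 12 → [1, 2, 4, 5, 6, 8]
9 → extends → [1, 2, 4, 5, 6, 8, 9]
Seven tails, so the longest strictly increasing subsequence has length 7 (e.g. 1, 3, 4, 5, 7, 8, 9).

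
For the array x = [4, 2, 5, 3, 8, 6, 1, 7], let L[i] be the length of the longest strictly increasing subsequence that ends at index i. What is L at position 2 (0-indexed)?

dp[i] = 1 + max{dp[j] : j<i, x[j]<x[i]} (or 1 if no such j):
i:     0 1 2 3 4 5 6 7
x[i]:  4 2 5 3 8 6 1 7
dp:    1 1 2 2 3 3 1 4
At index 2 the value is 2.

2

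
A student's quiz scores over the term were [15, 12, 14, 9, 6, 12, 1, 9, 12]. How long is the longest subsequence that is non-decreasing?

Let dp[i] be the length of the longest such subsequence ending at index i:
i:      1  2  3  4  5  6  7  8  9
a[i]:  15 12 14  9  6 12  1  9 12
dp:     1  1  2  1  1  2  1  2  3
Maximum dp value is 3.

3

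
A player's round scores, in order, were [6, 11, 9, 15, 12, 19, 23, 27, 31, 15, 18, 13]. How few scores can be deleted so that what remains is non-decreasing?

5

Fewest deletions = n − (longest non-decreasing subsequence).
i:      1  2  3  4  5  6  7  8  9 10 11 12
a[i]:   6 11  9 15 12 19 23 27 31 15 18 13
dp:     1  2  2  3  3  4  5  6  7  4  5  4
max dp = 7, so deletions = 12 − 7 = 5.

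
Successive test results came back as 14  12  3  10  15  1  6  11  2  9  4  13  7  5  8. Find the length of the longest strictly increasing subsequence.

Track the smallest tail for each achievable length (strict):
14 → extends → [14]
12 → replaces 14 → [12]
3 → replaces 12 → [3]
10 → extends → [3, 10]
15 → extends → [3, 10, 15]
1 → replaces 3 → [1, 10, 15]
6 → replaces 10 → [1, 6, 15]
11 → replaces 15 → [1, 6, 11]
2 → replaces 6 → [1, 2, 11]
9 → replaces 11 → [1, 2, 9]
4 → replaces 9 → [1, 2, 4]
13 → extends → [1, 2, 4, 13]
7 → replaces 13 → [1, 2, 4, 7]
5 → replaces 7 → [1, 2, 4, 5]
8 → extends → [1, 2, 4, 5, 8]
Five tails, so the longest strictly increasing subsequence has length 5 (e.g. 1, 2, 4, 7, 8).

5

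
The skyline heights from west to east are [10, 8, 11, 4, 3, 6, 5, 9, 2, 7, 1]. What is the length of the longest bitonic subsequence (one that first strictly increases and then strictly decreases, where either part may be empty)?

inc[i] = longest strictly increasing subsequence ending at i; dec[i] = longest strictly decreasing subsequence starting at i:
i:      1  2  3  4  5  6  7  8  9 10 11
a[i]:  10  8 11  4  3  6  5  9  2  7  1
inc:    1  1  2  1  1  2  2  3  1  3  1
dec:    6  5  5  4  3  4  3  3  2  2  1
Best peak at i=1 (value 10): inc=1, dec=6, length 1+6−1 = 6.

6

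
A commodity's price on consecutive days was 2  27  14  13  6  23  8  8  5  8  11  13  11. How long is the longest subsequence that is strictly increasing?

Track the smallest tail for each achievable length (strict):
2 → extends → [2]
27 → extends → [2, 27]
14 → replaces 27 → [2, 14]
13 → replaces 14 → [2, 13]
6 → replaces 13 → [2, 6]
23 → extends → [2, 6, 23]
8 → replaces 23 → [2, 6, 8]
8 → already a tail → [2, 6, 8]
5 → replaces 6 → [2, 5, 8]
8 → already a tail → [2, 5, 8]
11 → extends → [2, 5, 8, 11]
13 → extends → [2, 5, 8, 11, 13]
11 → already a tail → [2, 5, 8, 11, 13]
Five tails, so the longest strictly increasing subsequence has length 5 (e.g. 2, 6, 8, 11, 13).

5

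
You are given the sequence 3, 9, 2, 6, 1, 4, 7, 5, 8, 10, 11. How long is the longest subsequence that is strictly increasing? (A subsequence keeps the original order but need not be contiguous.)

6

Track the smallest tail for each achievable length (strict):
3 → extends → [3]
9 → extends → [3, 9]
2 → replaces 3 → [2, 9]
6 → replaces 9 → [2, 6]
1 → replaces 2 → [1, 6]
4 → replaces 6 → [1, 4]
7 → extends → [1, 4, 7]
5 → replaces 7 → [1, 4, 5]
8 → extends → [1, 4, 5, 8]
10 → extends → [1, 4, 5, 8, 10]
11 → extends → [1, 4, 5, 8, 10, 11]
Six tails, so the longest strictly increasing subsequence has length 6 (e.g. 3, 6, 7, 8, 10, 11).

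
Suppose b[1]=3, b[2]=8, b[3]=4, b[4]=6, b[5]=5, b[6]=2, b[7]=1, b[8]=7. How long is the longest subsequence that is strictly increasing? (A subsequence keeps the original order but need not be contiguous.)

Let dp[i] be the length of the longest such subsequence ending at index i:
i:     1 2 3 4 5 6 7 8
b[i]:  3 8 4 6 5 2 1 7
dp:    1 2 2 3 3 1 1 4
Maximum dp value is 4.

4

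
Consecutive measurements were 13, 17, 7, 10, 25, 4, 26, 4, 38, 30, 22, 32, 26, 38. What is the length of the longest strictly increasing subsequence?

Track the smallest tail for each achievable length (strict):
13 → extends → [13]
17 → extends → [13, 17]
7 → replaces 13 → [7, 17]
10 → replaces 17 → [7, 10]
25 → extends → [7, 10, 25]
4 → replaces 7 → [4, 10, 25]
26 → extends → [4, 10, 25, 26]
4 → already a tail → [4, 10, 25, 26]
38 → extends → [4, 10, 25, 26, 38]
30 → replaces 38 → [4, 10, 25, 26, 30]
22 → replaces 25 → [4, 10, 22, 26, 30]
32 → extends → [4, 10, 22, 26, 30, 32]
26 → already a tail → [4, 10, 22, 26, 30, 32]
38 → extends → [4, 10, 22, 26, 30, 32, 38]
Seven tails, so the longest strictly increasing subsequence has length 7 (e.g. 13, 17, 25, 26, 30, 32, 38).

7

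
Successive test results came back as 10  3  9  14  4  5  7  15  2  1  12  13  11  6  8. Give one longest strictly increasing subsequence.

3, 4, 5, 7, 12, 13

Patience tails give the LIS length; then backtrack through the dp parents:
10 → extends → [10]
3 → replaces 10 → [3]
9 → extends → [3, 9]
14 → extends → [3, 9, 14]
4 → replaces 9 → [3, 4, 14]
5 → replaces 14 → [3, 4, 5]
7 → extends → [3, 4, 5, 7]
15 → extends → [3, 4, 5, 7, 15]
2 → replaces 3 → [2, 4, 5, 7, 15]
1 → replaces 2 → [1, 4, 5, 7, 15]
12 → replaces 15 → [1, 4, 5, 7, 12]
13 → extends → [1, 4, 5, 7, 12, 13]
11 → replaces 12 → [1, 4, 5, 7, 11, 13]
6 → replaces 7 → [1, 4, 5, 6, 11, 13]
8 → replaces 11 → [1, 4, 5, 6, 8, 13]
Length 6; one witness is 3, 4, 5, 7, 12, 13.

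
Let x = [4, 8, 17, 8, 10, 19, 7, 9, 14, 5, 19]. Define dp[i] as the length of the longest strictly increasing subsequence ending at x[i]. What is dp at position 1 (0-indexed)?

dp[i] = 1 + max{dp[j] : j<i, x[j]<x[i]} (or 1 if no such j):
i:      0  1  2  3  4  5  6  7  8  9 10
x[i]:   4  8 17  8 10 19  7  9 14  5 19
dp:     1  2  3  2  3  4  2  3  4  2  5
At index 1 the value is 2.

2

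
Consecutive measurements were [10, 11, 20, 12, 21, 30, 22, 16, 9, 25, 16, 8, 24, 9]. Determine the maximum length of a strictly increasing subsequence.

Let dp[i] be the length of the longest such subsequence ending at index i:
i:      1  2  3  4  5  6  7  8  9 10 11 12 13 14
a[i]:  10 11 20 12 21 30 22 16  9 25 16  8 24  9
dp:     1  2  3  3  4  5  5  4  1  6  4  1  6  2
Maximum dp value is 6.

6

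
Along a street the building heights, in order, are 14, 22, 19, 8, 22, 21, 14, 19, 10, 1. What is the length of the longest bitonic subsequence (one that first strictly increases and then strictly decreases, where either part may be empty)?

7

inc[i] = longest strictly increasing subsequence ending at i; dec[i] = longest strictly decreasing subsequence starting at i:
i:      1  2  3  4  5  6  7  8  9 10
a[i]:  14 22 19  8 22 21 14 19 10  1
inc:    1  2  2  1  3  3  2  3  2  1
dec:    3  5  4  2  5  4  3  3  2  1
Best peak at i=5 (value 22): inc=3, dec=5, length 3+5−1 = 7.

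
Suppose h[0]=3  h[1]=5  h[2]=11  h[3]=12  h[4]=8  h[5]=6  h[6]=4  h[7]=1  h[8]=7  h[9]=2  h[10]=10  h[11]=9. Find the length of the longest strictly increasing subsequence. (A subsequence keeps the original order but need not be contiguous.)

5

Track the smallest tail for each achievable length (strict):
3 → extends → [3]
5 → extends → [3, 5]
11 → extends → [3, 5, 11]
12 → extends → [3, 5, 11, 12]
8 → replaces 11 → [3, 5, 8, 12]
6 → replaces 8 → [3, 5, 6, 12]
4 → replaces 5 → [3, 4, 6, 12]
1 → replaces 3 → [1, 4, 6, 12]
7 → replaces 12 → [1, 4, 6, 7]
2 → replaces 4 → [1, 2, 6, 7]
10 → extends → [1, 2, 6, 7, 10]
9 → replaces 10 → [1, 2, 6, 7, 9]
Five tails, so the longest strictly increasing subsequence has length 5 (e.g. 3, 5, 6, 7, 10).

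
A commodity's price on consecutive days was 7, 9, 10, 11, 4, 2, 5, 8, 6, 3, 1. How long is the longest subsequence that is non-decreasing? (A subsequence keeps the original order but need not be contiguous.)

4

Let dp[i] be the length of the longest such subsequence ending at index i:
i:      1  2  3  4  5  6  7  8  9 10 11
a[i]:   7  9 10 11  4  2  5  8  6  3  1
dp:     1  2  3  4  1  1  2  3  3  2  1
Maximum dp value is 4.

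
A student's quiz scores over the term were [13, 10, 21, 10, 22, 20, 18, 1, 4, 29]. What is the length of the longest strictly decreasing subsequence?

4

Let dp[i] be the longest strictly decreasing subsequence ending at i:
i:      1  2  3  4  5  6  7  8  9 10
a[i]:  13 10 21 10 22 20 18  1  4 29
dp:     1  2  1  2  1  2  3  4  4  1
Maximum is 4.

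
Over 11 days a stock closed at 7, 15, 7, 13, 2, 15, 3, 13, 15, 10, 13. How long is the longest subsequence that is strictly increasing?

Track the smallest tail for each achievable length (strict):
7 → extends → [7]
15 → extends → [7, 15]
7 → already a tail → [7, 15]
13 → replaces 15 → [7, 13]
2 → replaces 7 → [2, 13]
15 → extends → [2, 13, 15]
3 → replaces 13 → [2, 3, 15]
13 → replaces 15 → [2, 3, 13]
15 → extends → [2, 3, 13, 15]
10 → replaces 13 → [2, 3, 10, 15]
13 → replaces 15 → [2, 3, 10, 13]
Four tails, so the longest strictly increasing subsequence has length 4 (e.g. 2, 3, 13, 15).

4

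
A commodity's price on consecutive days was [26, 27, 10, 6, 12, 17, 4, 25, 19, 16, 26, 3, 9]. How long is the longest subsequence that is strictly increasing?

5

Let dp[i] be the length of the longest such subsequence ending at index i:
i:      1  2  3  4  5  6  7  8  9 10 11 12 13
a[i]:  26 27 10  6 12 17  4 25 19 16 26  3  9
dp:     1  2  1  1  2  3  1  4  4  3  5  1  2
Maximum dp value is 5.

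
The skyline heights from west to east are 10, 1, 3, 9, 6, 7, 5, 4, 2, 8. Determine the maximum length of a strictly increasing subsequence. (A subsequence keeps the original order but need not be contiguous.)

5

Track the smallest tail for each achievable length (strict):
10 → extends → [10]
1 → replaces 10 → [1]
3 → extends → [1, 3]
9 → extends → [1, 3, 9]
6 → replaces 9 → [1, 3, 6]
7 → extends → [1, 3, 6, 7]
5 → replaces 6 → [1, 3, 5, 7]
4 → replaces 5 → [1, 3, 4, 7]
2 → replaces 3 → [1, 2, 4, 7]
8 → extends → [1, 2, 4, 7, 8]
Five tails, so the longest strictly increasing subsequence has length 5 (e.g. 1, 3, 6, 7, 8).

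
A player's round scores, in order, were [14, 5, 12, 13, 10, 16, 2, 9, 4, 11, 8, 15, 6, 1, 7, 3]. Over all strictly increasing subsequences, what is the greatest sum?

46

Let S[i] be the best sum of a strictly increasing subsequence ending at i:
i:      1  2  3  4  5  6  7  8  9 10 11 12 13 14 15 16
a[i]:  14  5 12 13 10 16  2  9  4 11  8 15  6  1  7  3
S:     14  5 17 30 15 46  2 14  6 26 14 45 12  1 19  5
Maximum is 46 (e.g. 5 + 12 + 13 + 16).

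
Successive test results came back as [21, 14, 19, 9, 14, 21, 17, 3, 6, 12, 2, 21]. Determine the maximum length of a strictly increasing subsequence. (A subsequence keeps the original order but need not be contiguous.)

Track the smallest tail for each achievable length (strict):
21 → extends → [21]
14 → replaces 21 → [14]
19 → extends → [14, 19]
9 → replaces 14 → [9, 19]
14 → replaces 19 → [9, 14]
21 → extends → [9, 14, 21]
17 → replaces 21 → [9, 14, 17]
3 → replaces 9 → [3, 14, 17]
6 → replaces 14 → [3, 6, 17]
12 → replaces 17 → [3, 6, 12]
2 → replaces 3 → [2, 6, 12]
21 → extends → [2, 6, 12, 21]
Four tails, so the longest strictly increasing subsequence has length 4 (e.g. 9, 14, 17, 21).

4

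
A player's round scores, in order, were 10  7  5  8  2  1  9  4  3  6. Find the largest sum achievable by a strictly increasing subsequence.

24

Let S[i] be the best sum of a strictly increasing subsequence ending at i:
i:      1  2  3  4  5  6  7  8  9 10
a[i]:  10  7  5  8  2  1  9  4  3  6
S:     10  7  5 15  2  1 24  6  5 12
Maximum is 24 (e.g. 7 + 8 + 9).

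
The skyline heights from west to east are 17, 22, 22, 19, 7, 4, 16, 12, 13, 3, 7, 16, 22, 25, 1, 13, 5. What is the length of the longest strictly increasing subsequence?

6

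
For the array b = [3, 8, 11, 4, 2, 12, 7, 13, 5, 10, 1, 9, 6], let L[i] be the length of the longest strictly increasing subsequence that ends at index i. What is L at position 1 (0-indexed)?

2

dp[i] = 1 + max{dp[j] : j<i, b[j]<b[i]} (or 1 if no such j):
i:      0  1  2  3  4  5  6  7  8  9 10 11 12
b[i]:   3  8 11  4  2 12  7 13  5 10  1  9  6
dp:     1  2  3  2  1  4  3  5  3  4  1  4  4
At index 1 the value is 2.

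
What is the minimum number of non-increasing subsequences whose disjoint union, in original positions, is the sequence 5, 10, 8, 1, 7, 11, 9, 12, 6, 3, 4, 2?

Place each on the leftmost legal pile:
5 → new pile 1 (tops now [5])
10 → new pile 2 (tops now [5, 10])
8 → pile 2 (tops now [5, 8])
1 → pile 1 (tops now [1, 8])
7 → pile 2 (tops now [1, 7])
11 → new pile 3 (tops now [1, 7, 11])
9 → pile 3 (tops now [1, 7, 9])
12 → new pile 4 (tops now [1, 7, 9, 12])
6 → pile 2 (tops now [1, 6, 9, 12])
3 → pile 2 (tops now [1, 3, 9, 12])
4 → pile 3 (tops now [1, 3, 4, 12])
2 → pile 2 (tops now [1, 2, 4, 12])
Four piles.

4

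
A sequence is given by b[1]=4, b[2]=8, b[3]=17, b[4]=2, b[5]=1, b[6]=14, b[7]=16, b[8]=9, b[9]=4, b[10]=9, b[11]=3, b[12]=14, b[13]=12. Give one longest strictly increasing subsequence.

4, 8, 14, 16

Patience tails give the LIS length; then backtrack through the dp parents:
4 → extends → [4]
8 → extends → [4, 8]
17 → extends → [4, 8, 17]
2 → replaces 4 → [2, 8, 17]
1 → replaces 2 → [1, 8, 17]
14 → replaces 17 → [1, 8, 14]
16 → extends → [1, 8, 14, 16]
9 → replaces 14 → [1, 8, 9, 16]
4 → replaces 8 → [1, 4, 9, 16]
9 → already a tail → [1, 4, 9, 16]
3 → replaces 4 → [1, 3, 9, 16]
14 → replaces 16 → [1, 3, 9, 14]
12 → replaces 14 → [1, 3, 9, 12]
Length 4; one witness is 4, 8, 14, 16.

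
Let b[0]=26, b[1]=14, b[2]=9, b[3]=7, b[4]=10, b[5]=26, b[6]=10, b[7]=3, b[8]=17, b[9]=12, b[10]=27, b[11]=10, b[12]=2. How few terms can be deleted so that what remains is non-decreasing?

8

Fewest deletions = n − (longest non-decreasing subsequence).
i:      0  1  2  3  4  5  6  7  8  9 10 11 12
b[i]:  26 14  9  7 10 26 10  3 17 12 27 10  2
dp:     1  1  1  1  2  3  3  1  4  4  5  4  1
max dp = 5, so deletions = 13 − 5 = 8.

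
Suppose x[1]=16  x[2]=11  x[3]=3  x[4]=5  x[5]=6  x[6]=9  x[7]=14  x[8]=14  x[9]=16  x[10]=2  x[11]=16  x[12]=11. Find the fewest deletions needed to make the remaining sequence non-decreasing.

4

Fewest deletions = n − (longest non-decreasing subsequence).
i:      1  2  3  4  5  6  7  8  9 10 11 12
x[i]:  16 11  3  5  6  9 14 14 16  2 16 11
dp:     1  1  1  2  3  4  5  6  7  1  8  5
max dp = 8, so deletions = 12 − 8 = 4.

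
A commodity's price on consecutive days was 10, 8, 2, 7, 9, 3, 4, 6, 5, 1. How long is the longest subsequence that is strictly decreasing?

6

Negate each value so 'decreasing' becomes 'increasing', then run patience tails on the negated sequence:
-10 → extends → [-10]
-8 → extends → [-10, -8]
-2 → extends → [-10, -8, -2]
-7 → replaces -2 → [-10, -8, -7]
-9 → replaces -8 → [-10, -9, -7]
-3 → extends → [-10, -9, -7, -3]
-4 → replaces -3 → [-10, -9, -7, -4]
-6 → replaces -4 → [-10, -9, -7, -6]
-5 → extends → [-10, -9, -7, -6, -5]
-1 → extends → [-10, -9, -7, -6, -5, -1]
Six tails, so the longest strictly decreasing subsequence of the original has length 6.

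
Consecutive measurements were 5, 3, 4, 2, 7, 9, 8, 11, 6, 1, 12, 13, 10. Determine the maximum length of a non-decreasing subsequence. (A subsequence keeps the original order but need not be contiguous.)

Track the smallest tail for each achievable length (allowing ties):
5 → extends → [5]
3 → replaces 5 → [3]
4 → extends → [3, 4]
2 → replaces 3 → [2, 4]
7 → extends → [2, 4, 7]
9 → extends → [2, 4, 7, 9]
8 → replaces 9 → [2, 4, 7, 8]
11 → extends → [2, 4, 7, 8, 11]
6 → replaces 7 → [2, 4, 6, 8, 11]
1 → replaces 2 → [1, 4, 6, 8, 11]
12 → extends → [1, 4, 6, 8, 11, 12]
13 → extends → [1, 4, 6, 8, 11, 12, 13]
10 → replaces 11 → [1, 4, 6, 8, 10, 12, 13]
Seven tails, so the longest non-decreasing subsequence has length 7 (e.g. 3, 4, 7, 9, 11, 12, 13).

7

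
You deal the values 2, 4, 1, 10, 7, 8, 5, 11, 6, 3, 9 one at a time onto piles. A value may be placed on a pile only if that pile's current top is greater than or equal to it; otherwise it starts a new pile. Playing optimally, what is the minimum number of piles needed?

Place each on the leftmost legal pile:
2 → new pile 1 (tops now [2])
4 → new pile 2 (tops now [2, 4])
1 → pile 1 (tops now [1, 4])
10 → new pile 3 (tops now [1, 4, 10])
7 → pile 3 (tops now [1, 4, 7])
8 → new pile 4 (tops now [1, 4, 7, 8])
5 → pile 3 (tops now [1, 4, 5, 8])
11 → new pile 5 (tops now [1, 4, 5, 8, 11])
6 → pile 4 (tops now [1, 4, 5, 6, 11])
3 → pile 2 (tops now [1, 3, 5, 6, 11])
9 → pile 5 (tops now [1, 3, 5, 6, 9])
Five piles.

5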